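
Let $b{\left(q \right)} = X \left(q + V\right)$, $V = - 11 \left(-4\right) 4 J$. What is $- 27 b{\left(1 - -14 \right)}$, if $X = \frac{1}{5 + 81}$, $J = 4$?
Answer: $- \frac{19413}{86} \approx -225.73$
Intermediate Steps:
$V = 704$ ($V = - 11 \left(-4\right) 4 \cdot 4 = - 11 \left(\left(-16\right) 4\right) = \left(-11\right) \left(-64\right) = 704$)
$X = \frac{1}{86} \approx 0.011628$
$b{\left(q \right)} = \frac{352}{43} + \frac{q}{86}$ ($b{\left(q \right)} = \frac{q + 704}{86} = \frac{704 + q}{86} = \frac{352}{43} + \frac{q}{86}$)
$- 27 b{\left(1 - -14 \right)} = - 27 \left(\frac{352}{43} + \frac{1 - -14}{86}\right) = - 27 \left(\frac{352}{43} + \frac{1 + 14}{86}\right) = - 27 \left(\frac{352}{43} + \frac{1}{86} \cdot 15\right) = - 27 \left(\frac{352}{43} + \frac{15}{86}\right) = \left(-27\right) \frac{719}{86} = - \frac{19413}{86}$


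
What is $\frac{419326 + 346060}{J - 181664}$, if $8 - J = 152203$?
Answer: $- \frac{765386}{333859} \approx -2.2925$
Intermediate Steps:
$J = -152195$ ($J = 8 - 152203 = -152195$)
$\frac{419326 + 346060}{J - 181664} = \frac{419326 + 346060}{-152195 - 181664} = \frac{765386}{-333859} = 765386 \left(- \frac{1}{333859}\right) = - \frac{765386}{333859}$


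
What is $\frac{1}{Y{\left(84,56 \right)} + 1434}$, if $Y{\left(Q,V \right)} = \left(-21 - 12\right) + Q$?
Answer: $\frac{1}{1485} \approx 0.0006734$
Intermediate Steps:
$Y{\left(Q,V \right)} = -33 + Q$
$\frac{1}{Y{\left(84,56 \right)} + 1434} = \frac{1}{\left(-33 + 84\right) + 1434} = \frac{1}{51 + 1434} = \frac{1}{1485}$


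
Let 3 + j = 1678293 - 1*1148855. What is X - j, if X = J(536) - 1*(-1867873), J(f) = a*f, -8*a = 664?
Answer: 1293950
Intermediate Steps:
a = -83 (a = -⅛*664 = -83)
j = 529435 (j = -3 + (1678293 - 1*1148855) = -3 + (1678293 - 1148855) = -3 + 529438 = 529435)
J(f) = -83*f
X = 1823385 (X = -83*536 - 1*(-1867873) = -44488 + 1867873 = 1823385)
X - j = 1823385 - 1*529435 = 1823385 - 529435 = 1293950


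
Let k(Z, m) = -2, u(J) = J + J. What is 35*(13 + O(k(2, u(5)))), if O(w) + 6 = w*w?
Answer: 385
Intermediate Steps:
u(J) = 2*J
O(w) = -6 + w² (O(w) = -6 + w*w = -6 + w²)
35*(13 + O(k(2, u(5)))) = 35*(13 + (-6 + (-2)²)) = 35*(13 + (-6 + 4)) = 35*(13 - 2) = 35*11 = 385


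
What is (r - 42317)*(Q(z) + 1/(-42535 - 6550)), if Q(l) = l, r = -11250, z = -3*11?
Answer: 86768148002/49085 ≈ 1.7677e+6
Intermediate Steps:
z = -33
(r - 42317)*(Q(z) + 1/(-42535 - 6550)) = (-11250 - 42317)*(-33 + 1/(-42535 - 6550)) = -53567*(-33 + 1/(-49085)) = -53567*(-33 - 1/49085) = -53567*(-1619806/49085) = 86768148002/49085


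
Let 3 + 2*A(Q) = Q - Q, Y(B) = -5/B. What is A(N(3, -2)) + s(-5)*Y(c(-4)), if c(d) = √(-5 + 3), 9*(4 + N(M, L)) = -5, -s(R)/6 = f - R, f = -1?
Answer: -3/2 - 60*I*√2 ≈ -1.5 - 84.853*I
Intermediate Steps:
s(R) = 6 + 6*R (s(R) = -6*(-1 - R) = 6 + 6*R)
N(M, L) = -41/9 (N(M, L) = -4 + (⅑)*(-5) = -4 - 5/9 = -41/9)
c(d) = I*√2 (c(d) = √(-2) = I*√2)
A(Q) = -3/2 (A(Q) = -3/2 + (Q - Q)/2 = -3/2 + (½)*0 = -3/2 + 0 = -3/2)
A(N(3, -2)) + s(-5)*Y(c(-4)) = -3/2 + (6 + 6*(-5))*(-5*(-I*√2/2)) = -3/2 + (6 - 30)*(-(-5)*I*√2/2) = -3/2 - 60*I*√2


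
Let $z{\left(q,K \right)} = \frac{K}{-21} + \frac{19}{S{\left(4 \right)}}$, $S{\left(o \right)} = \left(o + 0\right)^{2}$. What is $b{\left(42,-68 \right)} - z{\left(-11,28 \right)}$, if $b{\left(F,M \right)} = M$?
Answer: $- \frac{3257}{48} \approx -67.854$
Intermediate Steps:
$S{\left(o \right)} = o^{2}$
$z{\left(q,K \right)} = \frac{19}{16} - \frac{K}{21}$ ($z{\left(q,K \right)} = \frac{K}{-21} + \frac{19}{4^{2}} = K \left(- \frac{1}{21}\right) + \frac{19}{16} = - \frac{K}{21} + 19 \cdot \frac{1}{16} = - \frac{K}{21} + \frac{19}{16} = \frac{19}{16} - \frac{K}{21}$)
$b{\left(42,-68 \right)} - z{\left(-11,28 \right)} = -68 - \left(\frac{19}{16} - \frac{4}{3}\right) = -68 - - \frac{7}{48} = -68 + \frac{7}{48} = - \frac{3257}{48}$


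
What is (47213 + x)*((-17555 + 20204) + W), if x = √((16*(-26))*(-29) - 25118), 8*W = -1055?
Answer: 950728181/8 + 20137*I*√13054/8 ≈ 1.1884e+8 + 2.8759e+5*I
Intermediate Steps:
W = -1055/8 (W = (⅛)*(-1055) = -1055/8 ≈ -131.88)
x = I*√13054 (x = √(-416*(-29) - 25118) = √(12064 - 25118) = √(-13054) = I*√13054 ≈ 114.25*I)
(47213 + x)*((-17555 + 20204) + W) = (47213 + I*√13054)*((-17555 + 20204) - 1055/8) = (47213 + I*√13054)*(2649 - 1055/8) = (47213 + I*√13054)*(20137/8) = 950728181/8 + 20137*I*√13054/8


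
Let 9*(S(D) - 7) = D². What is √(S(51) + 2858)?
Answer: √3154 ≈ 56.160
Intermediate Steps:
S(D) = 7 + D²/9
√(S(51) + 2858) = √((7 + (⅑)*51²) + 2858) = √((7 + (⅑)*2601) + 2858) = √((7 + 289) + 2858) = √(296 + 2858) = √3154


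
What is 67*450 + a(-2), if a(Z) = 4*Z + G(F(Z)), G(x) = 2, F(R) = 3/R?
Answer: 30144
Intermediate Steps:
a(Z) = 2 + 4*Z (a(Z) = 4*Z + 2 = 2 + 4*Z)
67*450 + a(-2) = 67*450 + (2 + 4*(-2)) = 30150 + (2 - 8) = 30150 - 6 = 30144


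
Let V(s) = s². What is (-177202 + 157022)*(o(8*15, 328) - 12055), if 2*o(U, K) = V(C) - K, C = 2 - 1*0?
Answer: 246539060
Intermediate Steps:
C = 2 (C = 2 + 0 = 2)
o(U, K) = 2 - K/2 (o(U, K) = (2² - K)/2 = (4 - K)/2 = 2 - K/2)
(-177202 + 157022)*(o(8*15, 328) - 12055) = (-177202 + 157022)*((2 - ½*328) - 12055) = -20180*((2 - 164) - 12055) = -20180*(-162 - 12055) = -20180*(-12217) = 246539060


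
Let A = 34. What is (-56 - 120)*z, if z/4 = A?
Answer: -23936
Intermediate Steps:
z = 136 (z = 4*34 = 136)
(-56 - 120)*z = (-56 - 120)*136 = -176*136 = -23936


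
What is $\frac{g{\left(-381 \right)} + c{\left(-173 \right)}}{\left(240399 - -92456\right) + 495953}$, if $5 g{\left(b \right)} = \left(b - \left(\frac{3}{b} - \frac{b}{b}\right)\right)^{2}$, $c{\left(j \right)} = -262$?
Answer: $\frac{2307802091}{66839221160} \approx 0.034528$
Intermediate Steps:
$g{\left(b \right)} = \frac{\left(1 + b - \frac{3}{b}\right)^{2}}{5}$ ($g{\left(b \right)} = \frac{\left(b - \left(\frac{3}{b} - \frac{b}{b}\right)\right)^{2}}{5} = \frac{\left(b + \left(- \frac{3}{b} + 1\right)\right)^{2}}{5} = \frac{\left(b + \left(1 - \frac{3}{b}\right)\right)^{2}}{5} = \frac{\left(1 + b - \frac{3}{b}\right)^{2}}{5}$)
$\frac{g{\left(-381 \right)} + c{\left(-173 \right)}}{\left(240399 - -92456\right) + 495953} = \frac{\frac{\left(-3 - 381 + \left(-381\right)^{2}\right)^{2}}{5 \cdot 145161} - 262}{\left(240399 - -92456\right) + 495953} = \frac{\frac{1}{5} \cdot \frac{1}{145161} \left(-3 - 381 + 145161\right)^{2} - 262}{\left(240399 + 92456\right) + 495953} = \frac{\frac{1}{5} \cdot \frac{1}{145161} \cdot 144777^{2} - 262}{332855 + 495953} = \frac{\frac{1}{5} \cdot \frac{1}{145161} \cdot 20960379729 - 262}{828808} = \left(\frac{2328931081}{80645} - 262\right) \frac{1}{828808} = \frac{2307802091}{80645} \cdot \frac{1}{828808} = \frac{2307802091}{66839221160}$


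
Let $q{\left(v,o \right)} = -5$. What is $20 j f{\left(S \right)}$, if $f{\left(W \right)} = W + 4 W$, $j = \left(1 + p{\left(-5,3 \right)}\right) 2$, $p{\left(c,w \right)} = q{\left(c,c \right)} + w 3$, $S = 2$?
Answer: $2000$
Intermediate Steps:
$p{\left(c,w \right)} = -5 + 3 w$ ($p{\left(c,w \right)} = -5 + w 3 = -5 + 3 w$)
$j = 10$ ($j = \left(1 + \left(-5 + 3 \cdot 3\right)\right) 2 = \left(1 + \left(-5 + 9\right)\right) 2 = \left(1 + 4\right) 2 = 5 \cdot 2 = 10$)
$f{\left(W \right)} = 5 W$
$20 j f{\left(S \right)} = 20 \cdot 10 \cdot 5 \cdot 2 = 200 \cdot 10 = 2000$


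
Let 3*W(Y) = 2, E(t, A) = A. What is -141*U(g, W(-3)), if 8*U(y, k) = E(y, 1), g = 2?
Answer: -141/8 ≈ -17.625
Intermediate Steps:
W(Y) = ⅔ (W(Y) = (⅓)*2 = ⅔)
U(y, k) = ⅛ (U(y, k) = (⅛)*1 = ⅛)
-141*U(g, W(-3)) = -141*⅛ = -141/8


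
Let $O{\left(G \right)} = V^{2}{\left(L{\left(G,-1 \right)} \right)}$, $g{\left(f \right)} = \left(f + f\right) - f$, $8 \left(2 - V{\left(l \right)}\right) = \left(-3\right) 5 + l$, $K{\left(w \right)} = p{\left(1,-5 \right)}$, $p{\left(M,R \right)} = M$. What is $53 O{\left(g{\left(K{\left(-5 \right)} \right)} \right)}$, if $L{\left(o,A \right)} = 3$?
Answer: $\frac{2597}{4} \approx 649.25$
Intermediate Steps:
$K{\left(w \right)} = 1$
$V{\left(l \right)} = \frac{31}{8} - \frac{l}{8}$ ($V{\left(l \right)} = 2 - \frac{\left(-3\right) 5 + l}{8} = 2 - \frac{-15 + l}{8} = 2 - \left(- \frac{15}{8} + \frac{l}{8}\right) = \frac{31}{8} - \frac{l}{8}$)
$g{\left(f \right)} = f$ ($g{\left(f \right)} = 2 f - f = f$)
$O{\left(G \right)} = \frac{49}{4}$ ($O{\left(G \right)} = \left(\frac{31}{8} - \frac{3}{8}\right)^{2} = \left(\frac{7}{2}\right)^{2} = \frac{49}{4}$)
$53 O{\left(g{\left(K{\left(-5 \right)} \right)} \right)} = 53 \cdot \frac{49}{4} = \frac{2597}{4}$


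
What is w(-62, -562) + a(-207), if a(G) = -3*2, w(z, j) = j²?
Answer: 315838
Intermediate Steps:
a(G) = -6
w(-62, -562) + a(-207) = (-562)² - 6 = 315844 - 6 = 315838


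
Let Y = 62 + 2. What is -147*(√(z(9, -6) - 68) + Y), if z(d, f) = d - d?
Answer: -9408 - 294*I*√17 ≈ -9408.0 - 1212.2*I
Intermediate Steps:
z(d, f) = 0
Y = 64
-147*(√(z(9, -6) - 68) + Y) = -147*(√(0 - 68) + 64) = -147*(√(-68) + 64) = -147*(2*I*√17 + 64) = -147*(64 + 2*I*√17) = -9408 - 294*I*√17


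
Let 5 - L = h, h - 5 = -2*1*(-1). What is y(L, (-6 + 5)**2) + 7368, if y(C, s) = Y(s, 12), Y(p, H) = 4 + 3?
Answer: 7375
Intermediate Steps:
Y(p, H) = 7
h = 7 (h = 5 - 2*1*(-1) = 5 - 2*(-1) = 5 + 2 = 7)
L = -2 (L = 5 - 1*7 = 5 - 7 = -2)
y(C, s) = 7
y(L, (-6 + 5)**2) + 7368 = 7 + 7368 = 7375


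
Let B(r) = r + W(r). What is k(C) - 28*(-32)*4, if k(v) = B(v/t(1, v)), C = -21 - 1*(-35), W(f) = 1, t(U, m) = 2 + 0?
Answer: 3592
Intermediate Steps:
t(U, m) = 2
C = 14 (C = -21 + 35 = 14)
B(r) = 1 + r (B(r) = r + 1 = 1 + r)
k(v) = 1 + v/2
k(C) - 28*(-32)*4 = (1 + (1/2)*14) - 28*(-32)*4 = (1 + 7) - (-896)*4 = 8 - 1*(-3584) = 8 + 3584 = 3592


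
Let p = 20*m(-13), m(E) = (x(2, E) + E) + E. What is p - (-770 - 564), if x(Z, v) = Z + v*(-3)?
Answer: 1634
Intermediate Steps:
x(Z, v) = Z - 3*v
m(E) = 2 - E (m(E) = ((2 - 3*E) + E) + E = (2 - 2*E) + E = 2 - E)
p = 300 (p = 20*(2 - 1*(-13)) = 20*(2 + 13) = 20*15 = 300)
p - (-770 - 564) = 300 - (-770 - 564) = 300 - 1*(-1334) = 300 + 1334 = 1634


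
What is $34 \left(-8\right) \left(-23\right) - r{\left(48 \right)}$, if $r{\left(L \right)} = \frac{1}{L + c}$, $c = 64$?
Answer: $\frac{700671}{112} \approx 6256.0$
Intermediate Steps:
$r{\left(L \right)} = \frac{1}{64 + L}$ ($r{\left(L \right)} = \frac{1}{L + 64} = \frac{1}{64 + L}$)
$34 \left(-8\right) \left(-23\right) - r{\left(48 \right)} = 34 \left(-8\right) \left(-23\right) - \frac{1}{64 + 48} = \left(-272\right) \left(-23\right) - \frac{1}{112} = 6256 - \frac{1}{112} = \frac{700671}{112}$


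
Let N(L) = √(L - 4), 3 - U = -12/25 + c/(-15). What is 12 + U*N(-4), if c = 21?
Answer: 12 + 244*I*√2/25 ≈ 12.0 + 13.803*I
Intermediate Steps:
U = 122/25 (U = 3 - (-12/25 + 21/(-15)) = 3 - (-12*1/25 + 21*(-1/15)) = 3 - (-12/25 - 7/5) = 3 - 1*(-47/25) = 3 + 47/25 = 122/25 ≈ 4.8800)
N(L) = √(-4 + L)
12 + U*N(-4) = 12 + 122*√(-4 - 4)/25 = 12 + 122*√(-8)/25 = 12 + 122*(2*I*√2)/25 = 12 + 244*I*√2/25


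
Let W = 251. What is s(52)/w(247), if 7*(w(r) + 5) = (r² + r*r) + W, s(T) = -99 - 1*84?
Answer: -183/17462 ≈ -0.010480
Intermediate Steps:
s(T) = -183 (s(T) = -99 - 84 = -183)
w(r) = 216/7 + 2*r²/7 (w(r) = -5 + ((r² + r*r) + 251)/7 = -5 + ((r² + r²) + 251)/7 = -5 + (2*r² + 251)/7 = -5 + (251 + 2*r²)/7 = -5 + (251/7 + 2*r²/7) = 216/7 + 2*r²/7)
s(52)/w(247) = -183/(216/7 + (2/7)*247²) = -183/(216/7 + (2/7)*61009) = -183/(216/7 + 122018/7) = -183/17462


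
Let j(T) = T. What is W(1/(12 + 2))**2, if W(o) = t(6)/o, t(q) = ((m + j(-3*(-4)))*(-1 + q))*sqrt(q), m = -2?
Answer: 2940000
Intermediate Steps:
t(q) = sqrt(q)*(-10 + 10*q) (t(q) = ((-2 - 3*(-4))*(-1 + q))*sqrt(q) = ((-2 + 12)*(-1 + q))*sqrt(q) = (10*(-1 + q))*sqrt(q) = (-10 + 10*q)*sqrt(q) = sqrt(q)*(-10 + 10*q))
W(o) = 50*sqrt(6)/o (W(o) = (10*sqrt(6)*(-1 + 6))/o = (10*sqrt(6)*5)/o = (50*sqrt(6))/o = 50*sqrt(6)/o)
W(1/(12 + 2))**2 = (50*sqrt(6)/(1/(12 + 2)))**2 = (50*sqrt(6)/(1/14))**2 = (50*sqrt(6)*14)**2 = (700*sqrt(6))**2 = 2940000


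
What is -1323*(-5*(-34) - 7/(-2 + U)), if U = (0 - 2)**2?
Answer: -440559/2 ≈ -2.2028e+5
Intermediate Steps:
U = 4 (U = (-2)**2 = 4)
-1323*(-5*(-34) - 7/(-2 + U)) = -1323*(-5*(-34) - 7/(-2 + 4)) = -1323*(170 - 7/2) = -1323*333/2 = -440559/2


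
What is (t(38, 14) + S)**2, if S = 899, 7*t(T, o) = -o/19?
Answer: 291692241/361 ≈ 8.0801e+5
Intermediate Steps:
t(T, o) = -o/133 (t(T, o) = (-o/19)/7 = -o/133)
(t(38, 14) + S)**2 = (-1/133*14 + 899)**2 = (-2/19 + 899)**2 = (17079/19)**2 = 291692241/361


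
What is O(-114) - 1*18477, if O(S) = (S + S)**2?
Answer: 33507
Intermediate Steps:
O(S) = 4*S**2 (O(S) = (2*S)**2 = 4*S**2)
O(-114) - 1*18477 = 4*(-114)**2 - 1*18477 = 4*12996 - 18477 = 51984 - 18477 = 33507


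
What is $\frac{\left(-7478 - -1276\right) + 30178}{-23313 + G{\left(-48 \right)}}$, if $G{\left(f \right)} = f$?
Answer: $- \frac{7992}{7787} \approx -1.0263$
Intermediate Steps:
$\frac{\left(-7478 - -1276\right) + 30178}{-23313 + G{\left(-48 \right)}} = \frac{\left(-7478 - -1276\right) + 30178}{-23313 - 48} = \frac{\left(-7478 + 1276\right) + 30178}{-23361} = \left(-6202 + 30178\right) \left(- \frac{1}{23361}\right) = 23976 \left(- \frac{1}{23361}\right) = - \frac{7992}{7787}$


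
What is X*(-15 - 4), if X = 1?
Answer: -19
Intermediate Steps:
X*(-15 - 4) = 1*(-15 - 4) = 1*(-19) = -19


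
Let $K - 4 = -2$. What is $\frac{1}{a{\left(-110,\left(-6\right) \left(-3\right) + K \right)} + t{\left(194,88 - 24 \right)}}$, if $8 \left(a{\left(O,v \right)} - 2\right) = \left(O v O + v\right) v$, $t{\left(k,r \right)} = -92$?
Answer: $\frac{1}{604960} \approx 1.653 \cdot 10^{-6}$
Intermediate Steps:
$K = 2$ ($K = 4 - 2 = 2$)
$a{\left(O,v \right)} = 2 + \frac{v \left(v + v O^{2}\right)}{8}$ ($a{\left(O,v \right)} = 2 + \frac{\left(O v O + v\right) v}{8} = 2 + \frac{\left(v O^{2} + v\right) v}{8} = 2 + \frac{\left(v + v O^{2}\right) v}{8} = 2 + \frac{v \left(v + v O^{2}\right)}{8}$)
$\frac{1}{a{\left(-110,\left(-6\right) \left(-3\right) + K \right)} + t{\left(194,88 - 24 \right)}} = \frac{1}{\left(2 + \frac{\left(\left(-6\right) \left(-3\right) + 2\right)^{2}}{8} + \frac{\left(-110\right)^{2} \left(\left(-6\right) \left(-3\right) + 2\right)^{2}}{8}\right) - 92} = \frac{1}{\left(2 + \frac{\left(18 + 2\right)^{2}}{8} + \frac{1}{8} \cdot 12100 \left(18 + 2\right)^{2}\right) - 92} = \frac{1}{\left(2 + \frac{20^{2}}{8} + \frac{1}{8} \cdot 12100 \cdot 20^{2}\right) - 92} = \frac{1}{\left(2 + \frac{1}{8} \cdot 400 + \frac{1}{8} \cdot 12100 \cdot 400\right) - 92} = \frac{1}{\left(2 + 50 + 605000\right) - 92} = \frac{1}{605052 - 92} = \frac{1}{604960}$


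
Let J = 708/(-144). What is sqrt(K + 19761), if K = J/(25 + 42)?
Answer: sqrt(3193444785)/402 ≈ 140.57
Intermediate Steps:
J = -59/12 (J = 708*(-1/144) = -59/12 ≈ -4.9167)
K = -59/804 (K = -59/12/(25 + 42) = -59/12/67 = (1/67)*(-59/12) = -59/804 ≈ -0.073383)
sqrt(K + 19761) = sqrt(-59/804 + 19761) = sqrt(15887785/804) = sqrt(3193444785)/402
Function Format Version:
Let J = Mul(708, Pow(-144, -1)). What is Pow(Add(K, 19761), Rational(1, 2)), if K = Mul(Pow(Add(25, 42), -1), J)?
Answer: Mul(Rational(1, 402), Pow(3193444785, Rational(1, 2))) ≈ 140.57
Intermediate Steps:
J = Rational(-59, 12) (J = Mul(708, Rational(-1, 144)) = Rational(-59, 12) ≈ -4.9167)
K = Rational(-59, 804) (K = Mul(Pow(Add(25, 42), -1), Rational(-59, 12)) = Mul(Pow(67, -1), Rational(-59, 12)) = Mul(Rational(1, 67), Rational(-59, 12)) = Rational(-59, 804) ≈ -0.073383)
Pow(Add(K, 19761), Rational(1, 2)) = Pow(Add(Rational(-59, 804), 19761), Rational(1, 2)) = Pow(Rational(15887785, 804), Rational(1, 2)) = Mul(Rational(1, 402), Pow(3193444785, Rational(1, 2)))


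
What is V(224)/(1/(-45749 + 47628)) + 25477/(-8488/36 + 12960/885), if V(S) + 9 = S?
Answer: 47423198383/117422 ≈ 4.0387e+5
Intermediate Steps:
V(S) = -9 + S
V(224)/(1/(-45749 + 47628)) + 25477/(-8488/36 + 12960/885) = (-9 + 224)/(1/(-45749 + 47628)) + 25477/(-8488/36 + 12960/885) = 215/(1/1879) + 25477/(-8488*1/36 + 12960*(1/885)) = 215/(1/1879) + 25477/(-2122/9 + 864/59) = 215*1879 + 25477/(-117422/531) = 403985 + 25477*(-531/117422) = 403985 - 13528287/117422 = 47423198383/117422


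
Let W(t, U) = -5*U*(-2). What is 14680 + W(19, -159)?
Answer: 13090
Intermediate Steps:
W(t, U) = 10*U
14680 + W(19, -159) = 14680 + 10*(-159) = 14680 - 1590 = 13090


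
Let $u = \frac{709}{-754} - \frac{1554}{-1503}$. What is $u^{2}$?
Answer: $\frac{1250541769}{142698084516} \approx 0.0087636$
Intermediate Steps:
$u = \frac{35363}{377754}$ ($u = 709 \left(- \frac{1}{754}\right) - - \frac{518}{501} = - \frac{709}{754} + \frac{518}{501} = \frac{35363}{377754} \approx 0.093614$)
$u^{2} = \left(\frac{35363}{377754}\right)^{2} = \frac{1250541769}{142698084516}$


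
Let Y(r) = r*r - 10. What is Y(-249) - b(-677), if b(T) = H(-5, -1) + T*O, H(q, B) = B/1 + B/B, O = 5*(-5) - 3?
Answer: 43035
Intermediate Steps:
O = -28 (O = -25 - 3 = -28)
H(q, B) = 1 + B (H(q, B) = B*1 + 1 = B + 1 = 1 + B)
Y(r) = -10 + r² (Y(r) = r² - 10 = -10 + r²)
b(T) = -28*T (b(T) = (1 - 1) + T*(-28) = 0 - 28*T = -28*T)
Y(-249) - b(-677) = (-10 + (-249)²) - (-28)*(-677) = (-10 + 62001) - 1*18956 = 61991 - 18956 = 43035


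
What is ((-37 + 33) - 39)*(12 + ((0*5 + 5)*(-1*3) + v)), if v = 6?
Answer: -129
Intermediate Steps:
((-37 + 33) - 39)*(12 + ((0*5 + 5)*(-1*3) + v)) = ((-37 + 33) - 39)*(12 + ((0*5 + 5)*(-1*3) + 6)) = (-4 - 39)*(12 + ((0 + 5)*(-3) + 6)) = -43*(12 + (5*(-3) + 6)) = -43*(12 + (-15 + 6)) = -43*(12 - 9) = -43*3 = -129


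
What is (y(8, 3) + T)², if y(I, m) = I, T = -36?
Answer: 784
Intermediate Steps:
(y(8, 3) + T)² = (8 - 36)² = (-28)² = 784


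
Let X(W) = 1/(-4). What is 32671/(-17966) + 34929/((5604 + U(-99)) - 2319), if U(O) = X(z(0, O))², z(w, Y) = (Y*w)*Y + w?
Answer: 8323330193/944310926 ≈ 8.8142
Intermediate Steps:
z(w, Y) = w + w*Y² (z(w, Y) = w*Y² + w = w + w*Y²)
X(W) = -¼
U(O) = 1/16 (U(O) = (-¼)² = 1/16)
32671/(-17966) + 34929/((5604 + U(-99)) - 2319) = 32671/(-17966) + 34929/((5604 + 1/16) - 2319) = 32671*(-1/17966) + 34929/(89665/16 - 2319) = -32671/17966 + 34929/(52561/16) = -32671/17966 + 34929*(16/52561) = -32671/17966 + 558864/52561 = 8323330193/944310926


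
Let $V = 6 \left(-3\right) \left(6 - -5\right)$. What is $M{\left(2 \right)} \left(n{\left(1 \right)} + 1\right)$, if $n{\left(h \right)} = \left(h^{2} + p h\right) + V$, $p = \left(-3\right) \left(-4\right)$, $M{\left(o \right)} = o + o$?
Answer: $-736$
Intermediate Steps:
$M{\left(o \right)} = 2 o$
$p = 12$
$V = -198$ ($V = - 18 \left(6 + 5\right) = \left(-18\right) 11 = -198$)
$n{\left(h \right)} = -198 + h^{2} + 12 h$ ($n{\left(h \right)} = \left(h^{2} + 12 h\right) - 198 = -198 + h^{2} + 12 h$)
$M{\left(2 \right)} \left(n{\left(1 \right)} + 1\right) = 2 \cdot 2 \left(\left(-198 + 1^{2} + 12 \cdot 1\right) + 1\right) = 4 \left(\left(-198 + 1 + 12\right) + 1\right) = 4 \left(-185 + 1\right) = 4 \left(-184\right) = -736$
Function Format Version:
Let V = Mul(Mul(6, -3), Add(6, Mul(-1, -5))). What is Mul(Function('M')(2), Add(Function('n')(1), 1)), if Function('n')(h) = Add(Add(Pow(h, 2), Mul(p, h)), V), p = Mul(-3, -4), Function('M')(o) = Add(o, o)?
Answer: -736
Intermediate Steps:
Function('M')(o) = Mul(2, o)
p = 12
V = -198 (V = Mul(-18, Add(6, 5)) = Mul(-18, 11) = -198)
Function('n')(h) = Add(-198, Pow(h, 2), Mul(12, h)) (Function('n')(h) = Add(Add(Pow(h, 2), Mul(12, h)), -198) = Add(-198, Pow(h, 2), Mul(12, h)))
Mul(Function('M')(2), Add(Function('n')(1), 1)) = Mul(Mul(2, 2), Add(Add(-198, Pow(1, 2), Mul(12, 1)), 1)) = Mul(4, Add(Add(-198, 1, 12), 1)) = Mul(4, Add(-185, 1)) = Mul(4, -184) = -736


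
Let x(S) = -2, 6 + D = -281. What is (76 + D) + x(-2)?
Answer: -213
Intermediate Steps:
D = -287 (D = -6 - 281 = -287)
(76 + D) + x(-2) = (76 - 287) - 2 = -211 - 2 = -213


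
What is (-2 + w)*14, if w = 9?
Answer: 98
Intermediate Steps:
(-2 + w)*14 = (-2 + 9)*14 = 7*14 = 98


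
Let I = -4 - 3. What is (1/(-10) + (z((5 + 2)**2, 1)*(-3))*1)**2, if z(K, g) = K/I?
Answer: 43681/100 ≈ 436.81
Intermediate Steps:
I = -7
z(K, g) = -K/7 (z(K, g) = K/(-7) = K*(-1/7) = -K/7)
(1/(-10) + (z((5 + 2)**2, 1)*(-3))*1)**2 = (1/(-10) + (-(5 + 2)**2/7*(-3))*1)**2 = (-1/10 + (-1/7*7**2*(-3))*1)**2 = (-1/10 + (-1/7*49*(-3))*1)**2 = (-1/10 - 7*(-3)*1)**2 = (-1/10 + 21*1)**2 = (-1/10 + 21)**2 = (209/10)**2 = 43681/100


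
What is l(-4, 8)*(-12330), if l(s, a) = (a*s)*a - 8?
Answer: 3255120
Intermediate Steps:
l(s, a) = -8 + s*a² (l(s, a) = s*a² - 8 = -8 + s*a²)
l(-4, 8)*(-12330) = (-8 - 4*8²)*(-12330) = (-8 - 4*64)*(-12330) = (-8 - 256)*(-12330) = -264*(-12330) = 3255120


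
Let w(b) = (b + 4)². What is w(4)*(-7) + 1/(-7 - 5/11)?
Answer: -36747/82 ≈ -448.13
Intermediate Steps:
w(b) = (4 + b)²
w(4)*(-7) + 1/(-7 - 5/11) = (4 + 4)²*(-7) + 1/(-7 - 5/11) = 8²*(-7) + 1/(-7 - 5*1/11) = 64*(-7) + 1/(-7 - 5/11) = -448 + 1/(-82/11) = -448 - 11/82 = -36747/82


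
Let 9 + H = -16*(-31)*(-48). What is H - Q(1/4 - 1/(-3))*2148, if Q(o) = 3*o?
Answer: -27576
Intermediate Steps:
H = -23817 (H = -9 - 16*(-31)*(-48) = -9 + 496*(-48) = -9 - 23808 = -23817)
H - Q(1/4 - 1/(-3))*2148 = -23817 - 3*(1/4 - 1/(-3))*2148 = -23817 - 3*(1*(¼) - 1*(-⅓))*2148 = -23817 - 3*(¼ + ⅓)*2148 = -23817 - 3*(7/12)*2148 = -23817 - 7*2148/4 = -23817 - 1*3759 = -23817 - 3759 = -27576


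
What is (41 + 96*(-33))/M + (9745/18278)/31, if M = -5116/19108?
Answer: 8463970263477/724704422 ≈ 11679.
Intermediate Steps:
M = -1279/4777 (M = -5116*1/19108 = -1279/4777 ≈ -0.26774)
(41 + 96*(-33))/M + (9745/18278)/31 = (41 + 96*(-33))/(-1279/4777) + (9745/18278)/31 = (41 - 3168)*(-4777/1279) + (9745*(1/18278))*(1/31) = -3127*(-4777/1279) + (9745/18278)*(1/31) = 14937679/1279 + 9745/566618 = 8463970263477/724704422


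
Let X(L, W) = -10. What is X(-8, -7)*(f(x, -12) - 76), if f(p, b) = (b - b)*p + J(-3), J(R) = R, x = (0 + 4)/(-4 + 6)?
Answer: 790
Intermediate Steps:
x = 2 (x = 4/2 = 4*(½) = 2)
f(p, b) = -3 (f(p, b) = (b - b)*p - 3 = 0*p - 3 = 0 - 3 = -3)
X(-8, -7)*(f(x, -12) - 76) = -10*(-3 - 76) = -10*(-79) = 790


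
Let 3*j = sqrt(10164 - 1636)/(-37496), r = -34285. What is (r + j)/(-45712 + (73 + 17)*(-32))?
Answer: 34285/48592 + sqrt(533)/1366504224 ≈ 0.70557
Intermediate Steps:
j = -sqrt(533)/28122 (j = (sqrt(10164 - 1636)/(-37496))/3 = (sqrt(8528)*(-1/37496))/3 = ((4*sqrt(533))*(-1/37496))/3 = (-sqrt(533)/9374)/3 = -sqrt(533)/28122 ≈ -0.00082095)
(r + j)/(-45712 + (73 + 17)*(-32)) = (-34285 - sqrt(533)/28122)/(-45712 + (73 + 17)*(-32)) = (-34285 - sqrt(533)/28122)/(-45712 + 90*(-32)) = (-34285 - sqrt(533)/28122)/(-45712 - 2880) = (-34285 - sqrt(533)/28122)/(-48592) = (-34285 - sqrt(533)/28122)*(-1/48592) = 34285/48592 + sqrt(533)/1366504224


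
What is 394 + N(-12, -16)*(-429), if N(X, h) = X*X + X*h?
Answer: -143750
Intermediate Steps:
N(X, h) = X² + X*h
394 + N(-12, -16)*(-429) = 394 - 12*(-12 - 16)*(-429) = 394 - 12*(-28)*(-429) = 394 + 336*(-429) = 394 - 144144 = -143750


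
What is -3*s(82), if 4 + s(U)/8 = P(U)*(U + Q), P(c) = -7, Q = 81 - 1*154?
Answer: 1608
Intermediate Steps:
Q = -73 (Q = 81 - 154 = -73)
s(U) = 4056 - 56*U (s(U) = -32 + 8*(-7*(U - 73)) = -32 + 8*(-7*(-73 + U)) = -32 + 8*(511 - 7*U) = -32 + (4088 - 56*U) = 4056 - 56*U)
-3*s(82) = -3*(4056 - 56*82) = -3*(4056 - 4592) = -3*(-536) = 1608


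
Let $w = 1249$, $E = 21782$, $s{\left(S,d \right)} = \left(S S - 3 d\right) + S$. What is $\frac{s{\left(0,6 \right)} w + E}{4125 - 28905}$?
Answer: $\frac{5}{177} \approx 0.028249$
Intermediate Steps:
$s{\left(S,d \right)} = S + S^{2} - 3 d$ ($s{\left(S,d \right)} = \left(S^{2} - 3 d\right) + S = S + S^{2} - 3 d$)
$\frac{s{\left(0,6 \right)} w + E}{4125 - 28905} = \frac{\left(0 + 0^{2} - 18\right) 1249 + 21782}{4125 - 28905} = \frac{\left(0 + 0 - 18\right) 1249 + 21782}{-24780} = \left(\left(-18\right) 1249 + 21782\right) \left(- \frac{1}{24780}\right) = \left(-22482 + 21782\right) \left(- \frac{1}{24780}\right) = \left(-700\right) \left(- \frac{1}{24780}\right) = \frac{5}{177}$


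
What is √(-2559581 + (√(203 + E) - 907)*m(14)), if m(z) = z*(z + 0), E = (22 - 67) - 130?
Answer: √(-2737353 + 392*√7) ≈ 1654.2*I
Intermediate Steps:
E = -175 (E = -45 - 130 = -175)
m(z) = z² (m(z) = z*z = z²)
√(-2559581 + (√(203 + E) - 907)*m(14)) = √(-2559581 + (√(203 - 175) - 907)*14²) = √(-2559581 + (√28 - 907)*196) = √(-2559581 + (2*√7 - 907)*196) = √(-2559581 + (-907 + 2*√7)*196) = √(-2559581 + (-177772 + 392*√7)) = √(-2737353 + 392*√7)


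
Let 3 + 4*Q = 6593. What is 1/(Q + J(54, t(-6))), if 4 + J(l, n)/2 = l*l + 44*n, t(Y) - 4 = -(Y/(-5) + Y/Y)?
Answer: 10/76299 ≈ 0.00013106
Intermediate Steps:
t(Y) = 3 + Y/5 (t(Y) = 4 - (Y/(-5) + Y/Y) = 4 - (Y*(-⅕) + 1) = 4 - (-Y/5 + 1) = 4 - (1 - Y/5) = 4 + (-1 + Y/5) = 3 + Y/5)
J(l, n) = -8 + 2*l² + 88*n (J(l, n) = -8 + 2*(l*l + 44*n) = -8 + 2*(l² + 44*n) = -8 + (2*l² + 88*n) = -8 + 2*l² + 88*n)
Q = 3295/2 (Q = -¾ + (¼)*6593 = -¾ + 6593/4 = 3295/2 ≈ 1647.5)
1/(Q + J(54, t(-6))) = 1/(3295/2 + (-8 + 2*54² + 88*(3 + (⅕)*(-6)))) = 1/(3295/2 + (-8 + 2*2916 + 88*(3 - 6/5))) = 1/(3295/2 + (-8 + 5832 + 88*(9/5))) = 1/(3295/2 + (-8 + 5832 + 792/5)) = 1/(3295/2 + 29912/5) = 1/(76299/10) = 10/76299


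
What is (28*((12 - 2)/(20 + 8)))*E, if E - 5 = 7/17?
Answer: 920/17 ≈ 54.118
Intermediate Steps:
E = 92/17 (E = 5 + 7/17 = 92/17 ≈ 5.4118)
(28*((12 - 2)/(20 + 8)))*E = (28*((12 - 2)/(20 + 8)))*(92/17) = (28*(10/28))*(92/17) = (28*(10*(1/28)))*(92/17) = (28*(5/14))*(92/17) = 10*(92/17) = 920/17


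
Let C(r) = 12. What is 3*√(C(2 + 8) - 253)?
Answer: 3*I*√241 ≈ 46.573*I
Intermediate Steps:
3*√(C(2 + 8) - 253) = 3*√(12 - 253) = 3*√(-241) = 3*(I*√241) = 3*I*√241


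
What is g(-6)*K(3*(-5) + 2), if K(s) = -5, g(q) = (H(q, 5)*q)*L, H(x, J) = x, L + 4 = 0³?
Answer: 720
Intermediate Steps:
L = -4 (L = -4 + 0³ = -4 + 0 = -4)
g(q) = -4*q² (g(q) = (q*q)*(-4) = q²*(-4) = -4*q²)
g(-6)*K(3*(-5) + 2) = -4*(-6)²*(-5) = -4*36*(-5) = -144*(-5) = 720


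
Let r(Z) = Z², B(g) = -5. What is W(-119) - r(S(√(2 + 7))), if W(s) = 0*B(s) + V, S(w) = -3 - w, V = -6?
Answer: -42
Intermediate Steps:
W(s) = -6 (W(s) = 0*(-5) - 6 = 0 - 6 = -6)
W(-119) - r(S(√(2 + 7))) = -6 - (-3 - √(2 + 7))² = -6 - (-3 - √9)² = -6 - (-3 - 1*3)² = -6 - (-3 - 3)² = -6 - 1*(-6)² = -6 - 1*36 = -6 - 36 = -42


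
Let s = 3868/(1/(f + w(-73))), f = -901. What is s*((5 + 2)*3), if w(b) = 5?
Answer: -72780288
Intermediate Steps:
s = -3465728 (s = 3868/(1/(-901 + 5)) = 3868/(1/(-896)) = 3868/(-1/896) = 3868*(-896) = -3465728)
s*((5 + 2)*3) = -3465728*(5 + 2)*3 = -24260096*3 = -3465728*21 = -72780288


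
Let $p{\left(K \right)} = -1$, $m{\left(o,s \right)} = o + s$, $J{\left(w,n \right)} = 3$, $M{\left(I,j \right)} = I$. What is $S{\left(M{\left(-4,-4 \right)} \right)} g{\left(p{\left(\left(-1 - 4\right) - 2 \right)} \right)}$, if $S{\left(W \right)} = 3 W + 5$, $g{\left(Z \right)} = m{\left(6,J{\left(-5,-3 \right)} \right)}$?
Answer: $-63$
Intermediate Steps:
$g{\left(Z \right)} = 9$ ($g{\left(Z \right)} = 6 + 3 = 9$)
$S{\left(W \right)} = 5 + 3 W$
$S{\left(M{\left(-4,-4 \right)} \right)} g{\left(p{\left(\left(-1 - 4\right) - 2 \right)} \right)} = \left(5 + 3 \left(-4\right)\right) 9 = \left(5 - 12\right) 9 = \left(-7\right) 9 = -63$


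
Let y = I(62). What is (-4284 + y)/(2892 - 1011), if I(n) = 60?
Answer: -128/57 ≈ -2.2456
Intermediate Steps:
y = 60
(-4284 + y)/(2892 - 1011) = (-4284 + 60)/(2892 - 1011) = -4224/1881 = -4224*1/1881 = -128/57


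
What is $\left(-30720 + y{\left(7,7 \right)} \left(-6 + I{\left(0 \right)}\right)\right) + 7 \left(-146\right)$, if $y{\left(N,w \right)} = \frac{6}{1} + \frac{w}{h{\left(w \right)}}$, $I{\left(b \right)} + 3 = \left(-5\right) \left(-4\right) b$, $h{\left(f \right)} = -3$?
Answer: $-31775$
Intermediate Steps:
$I{\left(b \right)} = -3 + 20 b$ ($I{\left(b \right)} = -3 + \left(-5\right) \left(-4\right) b = -3 + 20 b$)
$y{\left(N,w \right)} = 6 - \frac{w}{3}$ ($y{\left(N,w \right)} = \frac{6}{1} + \frac{w}{-3} = 6 \cdot 1 + w \left(- \frac{1}{3}\right) = 6 - \frac{w}{3}$)
$\left(-30720 + y{\left(7,7 \right)} \left(-6 + I{\left(0 \right)}\right)\right) + 7 \left(-146\right) = \left(-30720 + \left(6 - \frac{7}{3}\right) \left(-6 + \left(-3 + 20 \cdot 0\right)\right)\right) + 7 \left(-146\right) = \left(-30720 + \left(6 - \frac{7}{3}\right) \left(-6 + \left(-3 + 0\right)\right)\right) - 1022 = \left(-30720 + \frac{11 \left(-6 - 3\right)}{3}\right) - 1022 = \left(-30720 + \frac{11}{3} \left(-9\right)\right) - 1022 = \left(-30720 - 33\right) - 1022 = -30753 - 1022 = -31775$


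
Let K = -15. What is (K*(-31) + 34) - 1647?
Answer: -1148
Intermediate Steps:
(K*(-31) + 34) - 1647 = (-15*(-31) + 34) - 1647 = (465 + 34) - 1647 = 499 - 1647 = -1148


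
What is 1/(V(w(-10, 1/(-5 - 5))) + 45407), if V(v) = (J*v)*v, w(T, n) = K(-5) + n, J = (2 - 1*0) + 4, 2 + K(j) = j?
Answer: 50/2285473 ≈ 2.1877e-5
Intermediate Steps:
K(j) = -2 + j
J = 6 (J = (2 + 0) + 4 = 2 + 4 = 6)
w(T, n) = -7 + n (w(T, n) = (-2 - 5) + n = -7 + n)
V(v) = 6*v**2 (V(v) = (6*v)*v = 6*v**2)
1/(V(w(-10, 1/(-5 - 5))) + 45407) = 1/(6*(-7 + 1/(-5 - 5))**2 + 45407) = 1/(6*(-7 + 1/(-10))**2 + 45407) = 1/(6*(-7 - 1/10)**2 + 45407) = 1/(6*(-71/10)**2 + 45407) = 1/(6*(5041/100) + 45407) = 1/(15123/50 + 45407) = 1/(2285473/50) = 50/2285473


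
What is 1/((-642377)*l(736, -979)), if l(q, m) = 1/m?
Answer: 979/642377 ≈ 0.0015240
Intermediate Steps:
1/((-642377)*l(736, -979)) = 1/((-642377)*(1/(-979))) = -1/(642377*(-1/979)) = -1/642377*(-979) = 979/642377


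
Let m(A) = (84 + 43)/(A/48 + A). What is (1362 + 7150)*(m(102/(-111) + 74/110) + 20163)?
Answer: 195604190144/1169 ≈ 1.6733e+8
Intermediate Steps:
m(A) = 6096/(49*A) (m(A) = 127/(A*(1/48) + A) = 127/(A/48 + A) = 127/((49*A/48)) = 127*(48/(49*A)) = 6096/(49*A))
(1362 + 7150)*(m(102/(-111) + 74/110) + 20163) = (1362 + 7150)*(6096/(49*(102/(-111) + 74/110)) + 20163) = 8512*(6096/(49*(102*(-1/111) + 74*(1/110))) + 20163) = 8512*(6096/(49*(-34/37 + 37/55)) + 20163) = 8512*(6096/(49*(-501/2035)) + 20163) = 8512*((6096/49)*(-2035/501) + 20163) = 8512*(-4135120/8183 + 20163) = 8512*(160858709/8183) = 195604190144/1169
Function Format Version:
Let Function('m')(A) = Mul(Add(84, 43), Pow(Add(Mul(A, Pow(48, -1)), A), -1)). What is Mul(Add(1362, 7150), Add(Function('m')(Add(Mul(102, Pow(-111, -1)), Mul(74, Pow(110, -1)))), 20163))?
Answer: Rational(195604190144, 1169) ≈ 1.6733e+8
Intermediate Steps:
Function('m')(A) = Mul(Rational(6096, 49), Pow(A, -1)) (Function('m')(A) = Mul(127, Pow(Add(Mul(A, Rational(1, 48)), A), -1)) = Mul(127, Pow(Add(Mul(Rational(1, 48), A), A), -1)) = Mul(127, Pow(Mul(Rational(49, 48), A), -1)) = Mul(127, Mul(Rational(48, 49), Pow(A, -1))) = Mul(Rational(6096, 49), Pow(A, -1)))
Mul(Add(1362, 7150), Add(Function('m')(Add(Mul(102, Pow(-111, -1)), Mul(74, Pow(110, -1)))), 20163)) = Mul(Add(1362, 7150), Add(Mul(Rational(6096, 49), Pow(Add(Mul(102, Pow(-111, -1)), Mul(74, Pow(110, -1))), -1)), 20163)) = Mul(8512, Add(Mul(Rational(6096, 49), Pow(Add(Mul(102, Rational(-1, 111)), Mul(74, Rational(1, 110))), -1)), 20163)) = Mul(8512, Add(Mul(Rational(6096, 49), Pow(Add(Rational(-34, 37), Rational(37, 55)), -1)), 20163)) = Mul(8512, Add(Mul(Rational(6096, 49), Pow(Rational(-501, 2035), -1)), 20163)) = Mul(8512, Add(Mul(Rational(6096, 49), Rational(-2035, 501)), 20163)) = Mul(8512, Add(Rational(-4135120, 8183), 20163)) = Mul(8512, Rational(160858709, 8183)) = Rational(195604190144, 1169)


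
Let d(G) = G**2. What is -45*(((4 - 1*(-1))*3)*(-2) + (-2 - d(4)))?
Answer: 2160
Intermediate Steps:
-45*(((4 - 1*(-1))*3)*(-2) + (-2 - d(4))) = -45*(((4 - 1*(-1))*3)*(-2) + (-2 - 1*4**2)) = -45*(((4 + 1)*3)*(-2) + (-2 - 1*16)) = -45*((5*3)*(-2) + (-2 - 16)) = -45*(15*(-2) - 18) = -45*(-30 - 18) = -45*(-48) = 2160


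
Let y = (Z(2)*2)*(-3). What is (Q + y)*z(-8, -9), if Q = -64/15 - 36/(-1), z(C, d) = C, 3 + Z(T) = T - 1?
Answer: -5248/15 ≈ -349.87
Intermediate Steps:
Z(T) = -4 + T (Z(T) = -3 + (T - 1) = -3 + (-1 + T) = -4 + T)
y = 12 (y = ((-4 + 2)*2)*(-3) = -2*2*(-3) = -4*(-3) = 12)
Q = 476/15 (Q = -64*1/15 - 36*(-1) = -64/15 + 36 = 476/15 ≈ 31.733)
(Q + y)*z(-8, -9) = (476/15 + 12)*(-8) = (656/15)*(-8) = -5248/15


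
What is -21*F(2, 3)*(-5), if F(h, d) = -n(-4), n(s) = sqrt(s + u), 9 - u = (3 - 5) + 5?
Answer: -105*sqrt(2) ≈ -148.49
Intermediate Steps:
u = 6 (u = 9 - ((3 - 5) + 5) = 9 - (-2 + 5) = 9 - 1*3 = 9 - 3 = 6)
n(s) = sqrt(6 + s) (n(s) = sqrt(s + 6) = sqrt(6 + s))
F(h, d) = -sqrt(2) (F(h, d) = -sqrt(6 - 4) = -sqrt(2))
-21*F(2, 3)*(-5) = -(-21)*sqrt(2)*(-5) = (21*sqrt(2))*(-5) = -105*sqrt(2)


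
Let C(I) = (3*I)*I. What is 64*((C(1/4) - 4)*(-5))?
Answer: 1220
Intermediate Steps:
C(I) = 3*I**2
64*((C(1/4) - 4)*(-5)) = 64*((3*(1/4)**2 - 4)*(-5)) = 64*((3*(1/16) - 4)*(-5)) = 64*((3/16 - 4)*(-5)) = 64*(-61/16*(-5)) = 64*(305/16) = 1220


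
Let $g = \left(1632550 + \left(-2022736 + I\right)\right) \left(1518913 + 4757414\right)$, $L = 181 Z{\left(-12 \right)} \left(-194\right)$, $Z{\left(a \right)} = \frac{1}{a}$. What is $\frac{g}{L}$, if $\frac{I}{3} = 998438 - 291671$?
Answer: $\frac{65152604925630}{17557} \approx 3.7109 \cdot 10^{9}$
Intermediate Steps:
$L = \frac{17557}{6}$ ($L = \frac{181}{-12} \left(-194\right) = 181 \left(- \frac{1}{12}\right) \left(-194\right) = \left(- \frac{181}{12}\right) \left(-194\right) = \frac{17557}{6} \approx 2926.2$)
$I = 2120301$ ($I = 3 \left(998438 - 291671\right) = 3 \cdot 706767 = 2120301$)
$g = 10858767487605$ ($g = \left(1632550 + \left(-2022736 + 2120301\right)\right) \left(1518913 + 4757414\right) = \left(1632550 + 97565\right) 6276327 = 1730115 \cdot 6276327 = 10858767487605$)
$\frac{g}{L} = \frac{10858767487605}{\frac{17557}{6}} = 10858767487605 \cdot \frac{6}{17557} = \frac{65152604925630}{17557}$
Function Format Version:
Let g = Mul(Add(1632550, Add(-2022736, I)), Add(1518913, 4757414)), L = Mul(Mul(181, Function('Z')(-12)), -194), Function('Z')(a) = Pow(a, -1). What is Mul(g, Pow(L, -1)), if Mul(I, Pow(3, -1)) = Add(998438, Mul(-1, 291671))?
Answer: Rational(65152604925630, 17557) ≈ 3.7109e+9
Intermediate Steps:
L = Rational(17557, 6) (L = Mul(Mul(181, Pow(-12, -1)), -194) = Mul(Mul(181, Rational(-1, 12)), -194) = Mul(Rational(-181, 12), -194) = Rational(17557, 6) ≈ 2926.2)
I = 2120301 (I = Mul(3, Add(998438, Mul(-1, 291671))) = Mul(3, Add(998438, -291671)) = Mul(3, 706767) = 2120301)
g = 10858767487605 (g = Mul(Add(1632550, Add(-2022736, 2120301)), Add(1518913, 4757414)) = Mul(Add(1632550, 97565), 6276327) = Mul(1730115, 6276327) = 10858767487605)
Mul(g, Pow(L, -1)) = Mul(10858767487605, Pow(Rational(17557, 6), -1)) = Mul(10858767487605, Rational(6, 17557)) = Rational(65152604925630, 17557)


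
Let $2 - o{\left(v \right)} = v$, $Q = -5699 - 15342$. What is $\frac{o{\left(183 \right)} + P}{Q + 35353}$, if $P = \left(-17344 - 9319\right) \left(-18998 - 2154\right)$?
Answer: $\frac{563975595}{14312} \approx 39406.0$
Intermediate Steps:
$Q = -21041$
$o{\left(v \right)} = 2 - v$
$P = 563975776$ ($P = \left(-26663\right) \left(-21152\right) = 563975776$)
$\frac{o{\left(183 \right)} + P}{Q + 35353} = \frac{\left(2 - 183\right) + 563975776}{-21041 + 35353} = \frac{\left(2 - 183\right) + 563975776}{14312} = \left(-181 + 563975776\right) \frac{1}{14312} = 563975595 \cdot \frac{1}{14312} = \frac{563975595}{14312}$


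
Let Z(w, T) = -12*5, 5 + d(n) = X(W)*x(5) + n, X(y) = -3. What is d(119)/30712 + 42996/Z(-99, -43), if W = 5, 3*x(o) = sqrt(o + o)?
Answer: -55020263/76780 - sqrt(10)/30712 ≈ -716.60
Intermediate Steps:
x(o) = sqrt(2)*sqrt(o)/3 (x(o) = sqrt(o + o)/3 = sqrt(2*o)/3 = (sqrt(2)*sqrt(o))/3 = sqrt(2)*sqrt(o)/3)
d(n) = -5 + n - sqrt(10) (d(n) = -5 + (-sqrt(2)*sqrt(5) + n) = -5 + (-sqrt(10) + n) = -5 + (n - sqrt(10)) = -5 + n - sqrt(10))
Z(w, T) = -60
d(119)/30712 + 42996/Z(-99, -43) = (-5 + 119 - sqrt(10))/30712 + 42996/(-60) = (114 - sqrt(10))*(1/30712) + 42996*(-1/60) = (57/15356 - sqrt(10)/30712) - 3583/5 = -55020263/76780 - sqrt(10)/30712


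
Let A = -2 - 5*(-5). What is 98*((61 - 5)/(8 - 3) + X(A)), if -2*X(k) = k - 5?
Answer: 1078/5 ≈ 215.60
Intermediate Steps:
A = 23 (A = -2 + 25 = 23)
X(k) = 5/2 - k/2 (X(k) = -(k - 5)/2 = -(-5 + k)/2 = 5/2 - k/2)
98*((61 - 5)/(8 - 3) + X(A)) = 98*((61 - 5)/(8 - 3) + (5/2 - ½*23)) = 98*(56/5 + (5/2 - 23/2)) = 98*(56*(⅕) - 9) = 98*(56/5 - 9) = 98*(11/5) = 1078/5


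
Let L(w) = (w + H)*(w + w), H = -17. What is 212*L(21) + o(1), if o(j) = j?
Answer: 35617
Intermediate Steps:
L(w) = 2*w*(-17 + w) (L(w) = (w - 17)*(w + w) = (-17 + w)*(2*w) = 2*w*(-17 + w))
212*L(21) + o(1) = 212*(2*21*(-17 + 21)) + 1 = 212*(2*21*4) + 1 = 212*168 + 1 = 35616 + 1 = 35617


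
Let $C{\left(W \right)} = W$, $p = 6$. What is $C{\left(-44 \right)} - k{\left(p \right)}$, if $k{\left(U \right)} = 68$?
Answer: $-112$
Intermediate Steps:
$C{\left(-44 \right)} - k{\left(p \right)} = -44 - 68 = -112$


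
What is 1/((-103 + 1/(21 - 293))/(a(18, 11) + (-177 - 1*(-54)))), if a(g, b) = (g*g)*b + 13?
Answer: -85408/2547 ≈ -33.533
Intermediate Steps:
a(g, b) = 13 + b*g² (a(g, b) = g²*b + 13 = b*g² + 13 = 13 + b*g²)
1/((-103 + 1/(21 - 293))/(a(18, 11) + (-177 - 1*(-54)))) = 1/((-103 + 1/(21 - 293))/((13 + 11*18²) + (-177 - 1*(-54)))) = 1/((-103 + 1/(-272))/((13 + 11*324) + (-177 + 54))) = 1/((-103 - 1/272)/((13 + 3564) - 123)) = 1/(-28017/(272*(3577 - 123))) = 1/(-28017/272/3454) = 1/(-28017/272*1/3454) = 1/(-2547/85408) = -85408/2547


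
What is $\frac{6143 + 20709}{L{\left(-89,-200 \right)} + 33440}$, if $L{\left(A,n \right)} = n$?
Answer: $\frac{6713}{8310} \approx 0.80782$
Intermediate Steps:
$\frac{6143 + 20709}{L{\left(-89,-200 \right)} + 33440} = \frac{6143 + 20709}{-200 + 33440} = \frac{26852}{33240} = 26852 \cdot \frac{1}{33240} = \frac{6713}{8310}$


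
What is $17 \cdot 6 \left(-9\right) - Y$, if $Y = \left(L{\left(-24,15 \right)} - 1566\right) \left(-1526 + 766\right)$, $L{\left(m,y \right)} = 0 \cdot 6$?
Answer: $-1191078$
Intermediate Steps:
$L{\left(m,y \right)} = 0$
$Y = 1190160$ ($Y = \left(0 - 1566\right) \left(-1526 + 766\right) = \left(-1566\right) \left(-760\right) = 1190160$)
$17 \cdot 6 \left(-9\right) - Y = 17 \cdot 6 \left(-9\right) - 1190160 = 102 \left(-9\right) - 1190160 = -918 - 1190160 = -1191078$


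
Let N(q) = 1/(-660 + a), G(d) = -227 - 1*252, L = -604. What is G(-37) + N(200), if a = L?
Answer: -605457/1264 ≈ -479.00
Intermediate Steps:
a = -604
G(d) = -479 (G(d) = -227 - 252 = -479)
N(q) = -1/1264 (N(q) = 1/(-660 - 604) = 1/(-1264) = -1/1264)
G(-37) + N(200) = -479 - 1/1264 = -605457/1264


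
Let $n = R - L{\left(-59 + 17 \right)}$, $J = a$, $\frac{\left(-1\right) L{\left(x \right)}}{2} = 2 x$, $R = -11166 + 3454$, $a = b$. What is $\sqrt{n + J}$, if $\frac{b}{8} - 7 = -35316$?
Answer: $4 i \sqrt{18147} \approx 538.84 i$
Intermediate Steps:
$b = -282472$ ($b = 56 + 8 \left(-35316\right) = 56 - 282528 = -282472$)
$a = -282472$
$R = -7712$
$L{\left(x \right)} = - 4 x$ ($L{\left(x \right)} = - 2 \cdot 2 x = - 4 x$)
$J = -282472$
$n = -7880$ ($n = -7712 - - 4 \left(-59 + 17\right) = -7712 - \left(-4\right) \left(-42\right) = -7712 - 168 = -7880$)
$\sqrt{n + J} = \sqrt{-7880 - 282472} = \sqrt{-290352} = 4 i \sqrt{18147}$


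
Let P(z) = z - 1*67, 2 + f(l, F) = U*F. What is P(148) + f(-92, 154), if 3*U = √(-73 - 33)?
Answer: 79 + 154*I*√106/3 ≈ 79.0 + 528.51*I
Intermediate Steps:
U = I*√106/3 (U = √(-73 - 33)/3 = √(-106)/3 = (I*√106)/3 = I*√106/3 ≈ 3.4319*I)
f(l, F) = -2 + I*F*√106/3 (f(l, F) = -2 + (I*√106/3)*F = -2 + I*F*√106/3)
P(z) = -67 + z (P(z) = z - 67 = -67 + z)
P(148) + f(-92, 154) = (-67 + 148) + (-2 + (⅓)*I*154*√106) = 81 + (-2 + 154*I*√106/3) = 79 + 154*I*√106/3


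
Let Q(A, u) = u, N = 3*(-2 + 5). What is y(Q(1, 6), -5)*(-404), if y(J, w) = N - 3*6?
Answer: 3636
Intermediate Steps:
N = 9 (N = 3*3 = 9)
y(J, w) = -9 (y(J, w) = 9 - 3*6 = 9 - 18 = -9)
y(Q(1, 6), -5)*(-404) = -9*(-404) = 3636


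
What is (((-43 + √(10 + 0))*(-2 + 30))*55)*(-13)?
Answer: 860860 - 20020*√10 ≈ 7.9755e+5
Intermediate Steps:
(((-43 + √(10 + 0))*(-2 + 30))*55)*(-13) = (((-43 + √10)*28)*55)*(-13) = ((-1204 + 28*√10)*55)*(-13) = (-66220 + 1540*√10)*(-13) = 860860 - 20020*√10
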